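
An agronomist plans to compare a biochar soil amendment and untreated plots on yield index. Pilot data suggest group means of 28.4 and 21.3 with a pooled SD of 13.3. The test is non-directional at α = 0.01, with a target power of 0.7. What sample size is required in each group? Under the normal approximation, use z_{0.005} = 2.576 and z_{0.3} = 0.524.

n = 68 per group

Cohen's d = |M₁ − M₂| / SD_pooled = |28.4 − 21.3| / 13.3 = 7.1 / 13.3 = 0.534.
For two independent groups with equal n: n = 2·((z_{α/2} + z_β) / d)².
z_{α/2} + z_β = 2.576 + 0.524 = 3.100.
n = 2 × (3.100 / 0.534)² = 2 × 5.805² = 2 × 33.70 = 67.4.
Round up to the next whole participant.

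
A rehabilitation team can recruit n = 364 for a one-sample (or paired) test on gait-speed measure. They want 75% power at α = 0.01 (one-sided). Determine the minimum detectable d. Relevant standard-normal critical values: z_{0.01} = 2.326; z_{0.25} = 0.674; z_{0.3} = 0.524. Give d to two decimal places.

d_min ≈ 0.16

For a single sample (or paired design) of n = 364: d_min = (z_{α} + z_β)/√n.
z-sum = 2.326 + 0.674 = 3.000.
d_min = 3.000 / √364 = 3.000 / 19.079 = 0.157.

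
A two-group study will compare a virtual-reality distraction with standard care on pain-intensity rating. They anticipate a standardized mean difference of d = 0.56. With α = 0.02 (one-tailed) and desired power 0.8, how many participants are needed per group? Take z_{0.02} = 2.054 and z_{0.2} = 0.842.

For two independent groups with equal n: n = 2·((z_{α} + z_β) / d)².
z_{α} + z_β = 2.054 + 0.842 = 2.896.
n = 2 × (2.896 / 0.56)² = 2 × 5.171² = 2 × 26.74 = 53.5.
Round up to the next whole participant.

n = 54 per group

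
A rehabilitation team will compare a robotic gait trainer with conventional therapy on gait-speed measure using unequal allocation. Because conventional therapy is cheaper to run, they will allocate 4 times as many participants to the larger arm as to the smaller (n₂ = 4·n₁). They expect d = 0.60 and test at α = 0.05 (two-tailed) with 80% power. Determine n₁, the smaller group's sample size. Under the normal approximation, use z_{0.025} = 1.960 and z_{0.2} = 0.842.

With allocation ratio k = n₂/n₁ = 4, Var(x̄₁−x̄₂) = σ²(1/n₁ + 1/(k·n₁)) = σ²·(k+1)/(k·n₁).
So n₁ = (1 + 1/k)·((z_{α/2} + z_β)/d)² = 1.250 × (2.802/0.60)².
n₁ = 1.250 × 21.81 = 27.3.
Round up: n₁ = 28, giving n₂ = 4 × 28 = 112.

n₁ = 28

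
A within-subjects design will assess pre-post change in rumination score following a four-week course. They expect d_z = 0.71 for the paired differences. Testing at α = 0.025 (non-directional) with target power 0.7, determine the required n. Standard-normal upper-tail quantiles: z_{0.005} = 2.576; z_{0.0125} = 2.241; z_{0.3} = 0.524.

n = 16 pairs

For a paired (one-sample on differences) test: n = ((z_{α/2} + z_β) / d)².
z_{α/2} + z_β = 2.241 + 0.524 = 2.765.
n = (2.765 / 0.71)² = 3.894² = 15.17.
Round up.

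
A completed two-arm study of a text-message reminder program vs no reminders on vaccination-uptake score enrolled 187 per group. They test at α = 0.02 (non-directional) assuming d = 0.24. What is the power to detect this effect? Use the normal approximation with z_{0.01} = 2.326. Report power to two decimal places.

power ≈ 0.50

For two equal groups, power = Φ(d·√(n/2) − z_{α/2}).
d·√(n/2) = 0.24 × √(187/2) = 0.24 × 9.670 = 2.321.
z_β = 2.321 − 2.326 = -0.005.
Power = Φ(-0.005) = 0.498.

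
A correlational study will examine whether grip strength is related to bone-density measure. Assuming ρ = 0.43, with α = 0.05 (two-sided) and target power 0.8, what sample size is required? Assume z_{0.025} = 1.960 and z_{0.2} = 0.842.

Fisher's z: C = ½·ln((1+r)/(1−r)) = ½·ln(2.5088) = 0.4599.
n = ((z_{α/2} + z_β)/C)² + 3.
(1.960 + 0.842) / 0.4599 = 2.802 / 0.4599 = 6.093.
n = 6.093² + 3 = 37.12 + 3 = 40.1.
Round up.

n = 41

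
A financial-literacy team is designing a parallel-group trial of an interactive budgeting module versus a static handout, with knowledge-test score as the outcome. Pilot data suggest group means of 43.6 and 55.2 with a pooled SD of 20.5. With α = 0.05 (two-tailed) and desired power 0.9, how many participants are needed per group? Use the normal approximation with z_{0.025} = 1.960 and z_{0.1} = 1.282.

Cohen's d = |M₁ − M₂| / SD_pooled = |43.6 − 55.2| / 20.5 = 11.6 / 20.5 = 0.566.
For two independent groups with equal n: n = 2·((z_{α/2} + z_β) / d)².
z_{α/2} + z_β = 1.960 + 1.282 = 3.242.
n = 2 × (3.242 / 0.566)² = 2 × 5.728² = 2 × 32.81 = 65.6.
Round up to the next whole participant.

n = 66 per group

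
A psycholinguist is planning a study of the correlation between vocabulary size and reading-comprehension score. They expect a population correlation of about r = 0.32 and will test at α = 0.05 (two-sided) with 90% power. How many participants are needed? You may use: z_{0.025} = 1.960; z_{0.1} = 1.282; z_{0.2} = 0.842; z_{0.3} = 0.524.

Fisher's z: C = ½·ln((1+r)/(1−r)) = ½·ln(1.9412) = 0.3316.
n = ((z_{α/2} + z_β)/C)² + 3.
(1.960 + 1.282) / 0.3316 = 3.242 / 0.3316 = 9.777.
n = 9.777² + 3 = 95.59 + 3 = 98.6.
Round up.

n = 99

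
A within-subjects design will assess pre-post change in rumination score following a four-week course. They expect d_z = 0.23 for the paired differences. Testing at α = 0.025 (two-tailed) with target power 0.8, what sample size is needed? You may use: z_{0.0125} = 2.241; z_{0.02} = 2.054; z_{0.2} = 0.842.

n = 180 pairs

For a paired (one-sample on differences) test: n = ((z_{α/2} + z_β) / d)².
z_{α/2} + z_β = 2.241 + 0.842 = 3.083.
n = (3.083 / 0.23)² = 13.404² = 179.68.
Round up.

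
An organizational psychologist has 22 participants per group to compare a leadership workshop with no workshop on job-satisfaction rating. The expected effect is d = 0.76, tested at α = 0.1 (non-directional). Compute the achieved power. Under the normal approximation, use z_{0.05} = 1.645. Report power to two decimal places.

power ≈ 0.81

For two equal groups, power = Φ(d·√(n/2) − z_{α/2}).
d·√(n/2) = 0.76 × √(22/2) = 0.76 × 3.317 = 2.521.
z_β = 2.521 − 1.645 = 0.876.
Power = Φ(0.876) = 0.809.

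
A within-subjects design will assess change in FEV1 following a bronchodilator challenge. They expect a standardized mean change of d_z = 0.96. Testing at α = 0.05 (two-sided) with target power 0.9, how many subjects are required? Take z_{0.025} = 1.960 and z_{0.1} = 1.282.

For a paired (one-sample on differences) test: n = ((z_{α/2} + z_β) / d)².
z_{α/2} + z_β = 1.960 + 1.282 = 3.242.
n = (3.242 / 0.96)² = 3.377² = 11.40.
Round up.

n = 12 pairs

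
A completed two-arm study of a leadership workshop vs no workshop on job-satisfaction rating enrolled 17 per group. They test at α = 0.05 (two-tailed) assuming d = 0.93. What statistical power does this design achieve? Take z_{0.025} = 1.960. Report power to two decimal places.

power ≈ 0.77

For two equal groups, power = Φ(d·√(n/2) − z_{α/2}).
d·√(n/2) = 0.93 × √(17/2) = 0.93 × 2.915 = 2.711.
z_β = 2.711 − 1.960 = 0.751.
Power = Φ(0.751) = 0.774.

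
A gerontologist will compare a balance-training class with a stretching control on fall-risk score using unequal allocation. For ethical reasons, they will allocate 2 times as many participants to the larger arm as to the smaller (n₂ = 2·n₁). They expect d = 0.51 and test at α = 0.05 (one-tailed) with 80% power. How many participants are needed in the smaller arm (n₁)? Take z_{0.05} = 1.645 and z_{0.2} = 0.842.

n₁ = 36

With allocation ratio k = n₂/n₁ = 2, Var(x̄₁−x̄₂) = σ²(1/n₁ + 1/(k·n₁)) = σ²·(k+1)/(k·n₁).
So n₁ = (1 + 1/k)·((z_{α} + z_β)/d)² = 1.500 × (2.487/0.51)².
n₁ = 1.500 × 23.78 = 35.7.
Round up: n₁ = 36, giving n₂ = 2 × 36 = 72.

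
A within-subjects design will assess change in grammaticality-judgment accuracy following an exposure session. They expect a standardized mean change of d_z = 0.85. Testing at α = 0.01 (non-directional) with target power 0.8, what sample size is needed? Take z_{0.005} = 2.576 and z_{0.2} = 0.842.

n = 17 pairs

For a paired (one-sample on differences) test: n = ((z_{α/2} + z_β) / d)².
z_{α/2} + z_β = 2.576 + 0.842 = 3.418.
n = (3.418 / 0.85)² = 4.021² = 16.17.
Round up.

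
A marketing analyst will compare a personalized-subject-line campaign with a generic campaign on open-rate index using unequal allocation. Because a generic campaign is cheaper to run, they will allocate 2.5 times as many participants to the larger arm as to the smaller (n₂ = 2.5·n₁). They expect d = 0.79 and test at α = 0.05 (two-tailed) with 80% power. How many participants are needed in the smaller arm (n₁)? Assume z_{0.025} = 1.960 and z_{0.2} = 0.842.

With allocation ratio k = n₂/n₁ = 2.5, Var(x̄₁−x̄₂) = σ²(1/n₁ + 1/(k·n₁)) = σ²·(k+1)/(k·n₁).
So n₁ = (1 + 1/k)·((z_{α/2} + z_β)/d)² = 1.400 × (2.802/0.79)².
n₁ = 1.400 × 12.58 = 17.6.
Round up: n₁ = 18, giving n₂ = 2.5 × 18 = 45.

n₁ = 18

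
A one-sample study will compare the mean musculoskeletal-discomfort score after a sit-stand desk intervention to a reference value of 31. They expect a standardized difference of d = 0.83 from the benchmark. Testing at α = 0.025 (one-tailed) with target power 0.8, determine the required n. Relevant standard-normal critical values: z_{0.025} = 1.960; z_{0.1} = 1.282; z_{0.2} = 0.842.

n = 12

For a one-sample test: n = ((z_{α} + z_β) / d)².
z_{α} + z_β = 1.960 + 0.842 = 2.802.
n = (2.802 / 0.83)² = 3.376² = 11.40.
Round up.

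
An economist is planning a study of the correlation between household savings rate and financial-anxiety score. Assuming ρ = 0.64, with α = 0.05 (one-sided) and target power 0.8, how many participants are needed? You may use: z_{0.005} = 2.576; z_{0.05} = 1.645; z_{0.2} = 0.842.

n = 14

Fisher's z: C = ½·ln((1+r)/(1−r)) = ½·ln(4.5556) = 0.7582.
n = ((z_{α} + z_β)/C)² + 3.
(1.645 + 0.842) / 0.7582 = 2.487 / 0.7582 = 3.280.
n = 3.280² + 3 = 10.76 + 3 = 13.8.
Round up.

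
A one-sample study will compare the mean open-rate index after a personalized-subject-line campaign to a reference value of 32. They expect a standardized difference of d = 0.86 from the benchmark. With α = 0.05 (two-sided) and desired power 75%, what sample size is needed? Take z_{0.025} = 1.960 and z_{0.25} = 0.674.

For a one-sample test: n = ((z_{α/2} + z_β) / d)².
z_{α/2} + z_β = 1.960 + 0.674 = 2.634.
n = (2.634 / 0.86)² = 3.063² = 9.38.
Round up.

n = 10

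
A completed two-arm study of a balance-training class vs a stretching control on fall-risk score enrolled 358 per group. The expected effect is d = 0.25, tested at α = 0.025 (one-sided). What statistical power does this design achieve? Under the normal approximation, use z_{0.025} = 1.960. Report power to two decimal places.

power ≈ 0.92

For two equal groups, power = Φ(d·√(n/2) − z_{α}).
d·√(n/2) = 0.25 × √(358/2) = 0.25 × 13.379 = 3.345.
z_β = 3.345 − 1.960 = 1.385.
Power = Φ(1.385) = 0.917.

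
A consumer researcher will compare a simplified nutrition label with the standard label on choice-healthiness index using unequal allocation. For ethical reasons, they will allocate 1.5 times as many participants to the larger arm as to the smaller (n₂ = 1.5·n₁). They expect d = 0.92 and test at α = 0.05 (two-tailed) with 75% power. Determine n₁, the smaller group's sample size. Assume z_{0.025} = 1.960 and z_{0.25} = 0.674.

n₁ = 14

With allocation ratio k = n₂/n₁ = 1.5, Var(x̄₁−x̄₂) = σ²(1/n₁ + 1/(k·n₁)) = σ²·(k+1)/(k·n₁).
So n₁ = (1 + 1/k)·((z_{α/2} + z_β)/d)² = 1.667 × (2.634/0.92)².
n₁ = 1.667 × 8.20 = 13.7.
Round up: n₁ = 14, giving n₂ = 1.5 × 14 = 21.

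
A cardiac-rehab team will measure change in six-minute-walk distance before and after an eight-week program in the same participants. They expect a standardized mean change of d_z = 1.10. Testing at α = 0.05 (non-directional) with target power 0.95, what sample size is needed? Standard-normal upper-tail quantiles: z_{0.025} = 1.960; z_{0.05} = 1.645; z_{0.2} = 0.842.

For a paired (one-sample on differences) test: n = ((z_{α/2} + z_β) / d)².
z_{α/2} + z_β = 1.960 + 1.645 = 3.605.
n = (3.605 / 1.10)² = 3.277² = 10.74.
Round up.

n = 11 pairs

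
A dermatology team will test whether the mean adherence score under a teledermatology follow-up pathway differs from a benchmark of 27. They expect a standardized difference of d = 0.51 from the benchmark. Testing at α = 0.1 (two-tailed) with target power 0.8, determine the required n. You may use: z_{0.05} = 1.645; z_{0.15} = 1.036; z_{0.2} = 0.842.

n = 24

For a one-sample test: n = ((z_{α/2} + z_β) / d)².
z_{α/2} + z_β = 1.645 + 0.842 = 2.487.
n = (2.487 / 0.51)² = 4.876² = 23.78.
Round up.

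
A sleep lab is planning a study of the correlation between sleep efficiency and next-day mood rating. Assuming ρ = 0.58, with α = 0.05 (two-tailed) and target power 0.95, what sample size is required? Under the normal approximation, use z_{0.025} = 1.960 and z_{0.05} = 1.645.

n = 33

Fisher's z: C = ½·ln((1+r)/(1−r)) = ½·ln(3.7619) = 0.6625.
n = ((z_{α/2} + z_β)/C)² + 3.
(1.960 + 1.645) / 0.6625 = 3.605 / 0.6625 = 5.442.
n = 5.442² + 3 = 29.61 + 3 = 32.6.
Round up.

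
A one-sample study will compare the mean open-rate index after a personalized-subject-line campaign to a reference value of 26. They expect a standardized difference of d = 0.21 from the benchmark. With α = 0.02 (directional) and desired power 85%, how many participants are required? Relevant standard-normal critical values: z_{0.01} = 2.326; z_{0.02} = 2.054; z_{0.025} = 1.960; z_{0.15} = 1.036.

For a one-sample test: n = ((z_{α} + z_β) / d)².
z_{α} + z_β = 2.054 + 1.036 = 3.090.
n = (3.090 / 0.21)² = 14.714² = 216.51.
Round up.

n = 217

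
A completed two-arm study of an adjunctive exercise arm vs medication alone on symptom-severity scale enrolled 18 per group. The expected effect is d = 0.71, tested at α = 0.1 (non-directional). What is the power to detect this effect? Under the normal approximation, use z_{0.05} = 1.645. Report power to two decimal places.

power ≈ 0.69

For two equal groups, power = Φ(d·√(n/2) − z_{α/2}).
d·√(n/2) = 0.71 × √(18/2) = 0.71 × 3.000 = 2.130.
z_β = 2.130 − 1.645 = 0.485.
Power = Φ(0.485) = 0.686.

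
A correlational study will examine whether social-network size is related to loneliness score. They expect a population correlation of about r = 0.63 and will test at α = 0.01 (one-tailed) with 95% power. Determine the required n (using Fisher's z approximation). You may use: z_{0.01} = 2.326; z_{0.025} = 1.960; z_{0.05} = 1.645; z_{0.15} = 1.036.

n = 32

Fisher's z: C = ½·ln((1+r)/(1−r)) = ½·ln(4.4054) = 0.7414.
n = ((z_{α} + z_β)/C)² + 3.
(2.326 + 1.645) / 0.7414 = 3.971 / 0.7414 = 5.356.
n = 5.356² + 3 = 28.69 + 3 = 31.7.
Round up.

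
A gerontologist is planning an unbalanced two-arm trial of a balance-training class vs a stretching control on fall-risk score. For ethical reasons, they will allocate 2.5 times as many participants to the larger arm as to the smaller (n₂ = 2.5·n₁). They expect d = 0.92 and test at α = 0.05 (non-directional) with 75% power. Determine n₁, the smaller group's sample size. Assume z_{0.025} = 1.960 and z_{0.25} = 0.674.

n₁ = 12

With allocation ratio k = n₂/n₁ = 2.5, Var(x̄₁−x̄₂) = σ²(1/n₁ + 1/(k·n₁)) = σ²·(k+1)/(k·n₁).
So n₁ = (1 + 1/k)·((z_{α/2} + z_β)/d)² = 1.400 × (2.634/0.92)².
n₁ = 1.400 × 8.20 = 11.5.
Round up: n₁ = 12, giving n₂ = 2.5 × 12 = 30.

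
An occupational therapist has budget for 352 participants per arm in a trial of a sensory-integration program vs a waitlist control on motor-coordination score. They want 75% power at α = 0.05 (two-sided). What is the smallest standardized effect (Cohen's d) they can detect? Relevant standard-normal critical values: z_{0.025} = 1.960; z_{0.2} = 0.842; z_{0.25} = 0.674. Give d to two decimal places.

d_min ≈ 0.20

For two independent groups of n = 352 each: d_min = (z_{α/2} + z_β)·√(2/n).
z-sum = 1.960 + 0.674 = 2.634.
d_min = 2.634 × √(2/352) = 2.634 × 0.0754 = 0.199.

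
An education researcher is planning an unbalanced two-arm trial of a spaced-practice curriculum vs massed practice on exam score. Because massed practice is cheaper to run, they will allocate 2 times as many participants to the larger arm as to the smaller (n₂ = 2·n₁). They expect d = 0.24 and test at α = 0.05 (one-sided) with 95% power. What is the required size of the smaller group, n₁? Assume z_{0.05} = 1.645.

n₁ = 282

With allocation ratio k = n₂/n₁ = 2, Var(x̄₁−x̄₂) = σ²(1/n₁ + 1/(k·n₁)) = σ²·(k+1)/(k·n₁).
So n₁ = (1 + 1/k)·((z_{α} + z_β)/d)² = 1.500 × (3.290/0.24)².
n₁ = 1.500 × 187.92 = 281.9.
Round up: n₁ = 282, giving n₂ = 2 × 282 = 564.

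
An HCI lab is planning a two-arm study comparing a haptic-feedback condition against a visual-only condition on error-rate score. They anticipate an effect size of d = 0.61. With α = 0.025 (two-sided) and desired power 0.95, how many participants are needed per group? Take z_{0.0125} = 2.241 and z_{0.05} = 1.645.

n = 82 per group

For two independent groups with equal n: n = 2·((z_{α/2} + z_β) / d)².
z_{α/2} + z_β = 2.241 + 1.645 = 3.886.
n = 2 × (3.886 / 0.61)² = 2 × 6.370² = 2 × 40.58 = 81.2.
Round up to the next whole participant.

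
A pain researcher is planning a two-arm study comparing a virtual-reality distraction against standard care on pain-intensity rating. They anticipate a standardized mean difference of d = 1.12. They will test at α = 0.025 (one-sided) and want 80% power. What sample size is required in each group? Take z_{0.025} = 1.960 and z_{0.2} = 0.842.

n = 13 per group

For two independent groups with equal n: n = 2·((z_{α} + z_β) / d)².
z_{α} + z_β = 1.960 + 0.842 = 2.802.
n = 2 × (2.802 / 1.12)² = 2 × 2.502² = 2 × 6.26 = 12.5.
Round up to the next whole participant.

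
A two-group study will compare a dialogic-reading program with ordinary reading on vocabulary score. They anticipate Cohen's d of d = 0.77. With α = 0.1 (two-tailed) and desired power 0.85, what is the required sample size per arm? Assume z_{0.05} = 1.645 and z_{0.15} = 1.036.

For two independent groups with equal n: n = 2·((z_{α/2} + z_β) / d)².
z_{α/2} + z_β = 1.645 + 1.036 = 2.681.
n = 2 × (2.681 / 0.77)² = 2 × 3.482² = 2 × 12.12 = 24.2.
Round up to the next whole participant.

n = 25 per group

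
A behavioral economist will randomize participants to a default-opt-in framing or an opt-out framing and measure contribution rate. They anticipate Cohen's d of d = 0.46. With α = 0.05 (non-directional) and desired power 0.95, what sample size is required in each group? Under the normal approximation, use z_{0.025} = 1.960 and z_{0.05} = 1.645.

For two independent groups with equal n: n = 2·((z_{α/2} + z_β) / d)².
z_{α/2} + z_β = 1.960 + 1.645 = 3.605.
n = 2 × (3.605 / 0.46)² = 2 × 7.837² = 2 × 61.42 = 122.8.
Round up to the next whole participant.

n = 123 per group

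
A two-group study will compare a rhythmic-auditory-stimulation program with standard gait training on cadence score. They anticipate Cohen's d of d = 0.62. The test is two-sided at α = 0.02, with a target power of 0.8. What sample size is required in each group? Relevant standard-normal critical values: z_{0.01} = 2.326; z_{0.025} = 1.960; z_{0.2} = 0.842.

n = 53 per group

For two independent groups with equal n: n = 2·((z_{α/2} + z_β) / d)².
z_{α/2} + z_β = 2.326 + 0.842 = 3.168.
n = 2 × (3.168 / 0.62)² = 2 × 5.110² = 2 × 26.11 = 52.2.
Round up to the next whole participant.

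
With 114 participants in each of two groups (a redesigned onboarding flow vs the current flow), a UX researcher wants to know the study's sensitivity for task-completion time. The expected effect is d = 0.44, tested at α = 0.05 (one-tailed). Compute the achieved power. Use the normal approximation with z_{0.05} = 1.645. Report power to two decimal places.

power ≈ 0.95

For two equal groups, power = Φ(d·√(n/2) − z_{α}).
d·√(n/2) = 0.44 × √(114/2) = 0.44 × 7.550 = 3.322.
z_β = 3.322 − 1.645 = 1.677.
Power = Φ(1.677) = 0.953.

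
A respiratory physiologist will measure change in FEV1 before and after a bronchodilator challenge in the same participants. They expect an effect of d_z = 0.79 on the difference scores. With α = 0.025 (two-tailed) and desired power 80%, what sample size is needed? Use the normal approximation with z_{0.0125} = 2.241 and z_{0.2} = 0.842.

n = 16 pairs

For a paired (one-sample on differences) test: n = ((z_{α/2} + z_β) / d)².
z_{α/2} + z_β = 2.241 + 0.842 = 3.083.
n = (3.083 / 0.79)² = 3.903² = 15.23.
Round up.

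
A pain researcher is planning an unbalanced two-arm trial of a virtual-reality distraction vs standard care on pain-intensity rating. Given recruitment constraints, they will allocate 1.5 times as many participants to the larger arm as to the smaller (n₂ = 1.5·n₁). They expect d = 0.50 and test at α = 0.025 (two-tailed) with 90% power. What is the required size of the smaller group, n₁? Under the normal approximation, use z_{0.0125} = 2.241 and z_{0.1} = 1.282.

n₁ = 83

With allocation ratio k = n₂/n₁ = 1.5, Var(x̄₁−x̄₂) = σ²(1/n₁ + 1/(k·n₁)) = σ²·(k+1)/(k·n₁).
So n₁ = (1 + 1/k)·((z_{α/2} + z_β)/d)² = 1.667 × (3.523/0.50)².
n₁ = 1.667 × 49.65 = 82.7.
Round up: n₁ = 83, giving n₂ = ⌈1.5 × 83⌉ = ⌈124.5⌉ = 125.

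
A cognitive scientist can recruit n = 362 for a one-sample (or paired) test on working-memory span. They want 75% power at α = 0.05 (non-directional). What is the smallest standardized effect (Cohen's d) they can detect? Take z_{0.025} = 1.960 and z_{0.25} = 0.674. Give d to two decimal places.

For a single sample (or paired design) of n = 362: d_min = (z_{α/2} + z_β)/√n.
z-sum = 1.960 + 0.674 = 2.634.
d_min = 2.634 / √362 = 2.634 / 19.026 = 0.138.

d_min ≈ 0.14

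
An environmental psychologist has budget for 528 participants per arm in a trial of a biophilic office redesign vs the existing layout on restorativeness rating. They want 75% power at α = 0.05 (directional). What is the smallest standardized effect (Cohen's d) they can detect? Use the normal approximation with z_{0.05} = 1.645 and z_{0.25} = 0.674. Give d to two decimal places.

For two independent groups of n = 528 each: d_min = (z_{α} + z_β)·√(2/n).
z-sum = 1.645 + 0.674 = 2.319.
d_min = 2.319 × √(2/528) = 2.319 × 0.0615 = 0.143.

d_min ≈ 0.14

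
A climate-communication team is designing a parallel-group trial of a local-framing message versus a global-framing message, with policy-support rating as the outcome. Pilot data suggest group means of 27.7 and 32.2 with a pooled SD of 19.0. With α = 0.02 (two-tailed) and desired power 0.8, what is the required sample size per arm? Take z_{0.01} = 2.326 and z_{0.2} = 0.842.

n = 358 per group

Cohen's d = |M₁ − M₂| / SD_pooled = |27.7 − 32.2| / 19.0 = 4.5 / 19.0 = 0.237.
For two independent groups with equal n: n = 2·((z_{α/2} + z_β) / d)².
z_{α/2} + z_β = 2.326 + 0.842 = 3.168.
n = 2 × (3.168 / 0.237)² = 2 × 13.367² = 2 × 178.68 = 357.4.
Round up to the next whole participant.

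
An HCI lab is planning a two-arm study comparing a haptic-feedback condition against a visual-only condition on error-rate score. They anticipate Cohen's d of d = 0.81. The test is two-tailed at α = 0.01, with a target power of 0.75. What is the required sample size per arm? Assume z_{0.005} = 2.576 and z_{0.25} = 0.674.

For two independent groups with equal n: n = 2·((z_{α/2} + z_β) / d)².
z_{α/2} + z_β = 2.576 + 0.674 = 3.250.
n = 2 × (3.250 / 0.81)² = 2 × 4.012² = 2 × 16.10 = 32.2.
Round up to the next whole participant.

n = 33 per group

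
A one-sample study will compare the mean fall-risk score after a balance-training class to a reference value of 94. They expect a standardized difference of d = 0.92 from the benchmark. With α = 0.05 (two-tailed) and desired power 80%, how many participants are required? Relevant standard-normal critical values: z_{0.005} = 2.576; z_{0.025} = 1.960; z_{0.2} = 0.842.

For a one-sample test: n = ((z_{α/2} + z_β) / d)².
z_{α/2} + z_β = 1.960 + 0.842 = 2.802.
n = (2.802 / 0.92)² = 3.046² = 9.28.
Round up.

n = 10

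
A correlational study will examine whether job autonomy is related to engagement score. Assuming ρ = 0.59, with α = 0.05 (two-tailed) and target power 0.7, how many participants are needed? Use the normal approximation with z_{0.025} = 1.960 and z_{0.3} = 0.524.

n = 17

Fisher's z: C = ½·ln((1+r)/(1−r)) = ½·ln(3.8780) = 0.6777.
n = ((z_{α/2} + z_β)/C)² + 3.
(1.960 + 0.524) / 0.6777 = 2.484 / 0.6777 = 3.665.
n = 3.665² + 3 = 13.43 + 3 = 16.4.
Round up.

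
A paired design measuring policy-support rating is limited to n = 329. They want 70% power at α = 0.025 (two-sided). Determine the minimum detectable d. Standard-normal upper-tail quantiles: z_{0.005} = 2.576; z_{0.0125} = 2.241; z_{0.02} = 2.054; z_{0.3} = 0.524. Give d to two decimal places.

d_min ≈ 0.15

For a single sample (or paired design) of n = 329: d_min = (z_{α/2} + z_β)/√n.
z-sum = 2.241 + 0.524 = 2.765.
d_min = 2.765 / √329 = 2.765 / 18.138 = 0.152.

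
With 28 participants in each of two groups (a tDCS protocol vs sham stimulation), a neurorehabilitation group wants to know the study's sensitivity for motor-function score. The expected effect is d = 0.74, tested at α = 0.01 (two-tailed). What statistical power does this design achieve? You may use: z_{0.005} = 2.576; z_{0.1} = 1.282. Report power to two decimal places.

For two equal groups, power = Φ(d·√(n/2) − z_{α/2}).
d·√(n/2) = 0.74 × √(28/2) = 0.74 × 3.742 = 2.769.
z_β = 2.769 − 2.576 = 0.193.
Power = Φ(0.193) = 0.576.

power ≈ 0.58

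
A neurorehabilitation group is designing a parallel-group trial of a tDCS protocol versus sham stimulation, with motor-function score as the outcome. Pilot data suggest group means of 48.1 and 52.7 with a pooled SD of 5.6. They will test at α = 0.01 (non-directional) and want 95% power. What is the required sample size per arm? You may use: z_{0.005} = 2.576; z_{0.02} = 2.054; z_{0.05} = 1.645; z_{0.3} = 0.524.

n = 53 per group

Cohen's d = |M₁ − M₂| / SD_pooled = |48.1 − 52.7| / 5.6 = 4.6 / 5.6 = 0.821.
For two independent groups with equal n: n = 2·((z_{α/2} + z_β) / d)².
z_{α/2} + z_β = 2.576 + 1.645 = 4.221.
n = 2 × (4.221 / 0.821)² = 2 × 5.141² = 2 × 26.43 = 52.9.
Round up to the next whole participant.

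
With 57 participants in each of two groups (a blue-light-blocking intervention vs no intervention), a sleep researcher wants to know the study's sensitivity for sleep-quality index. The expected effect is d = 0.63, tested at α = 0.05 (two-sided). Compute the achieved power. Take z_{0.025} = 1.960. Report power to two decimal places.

power ≈ 0.92

For two equal groups, power = Φ(d·√(n/2) − z_{α/2}).
d·√(n/2) = 0.63 × √(57/2) = 0.63 × 5.339 = 3.363.
z_β = 3.363 − 1.960 = 1.403.
Power = Φ(1.403) = 0.920.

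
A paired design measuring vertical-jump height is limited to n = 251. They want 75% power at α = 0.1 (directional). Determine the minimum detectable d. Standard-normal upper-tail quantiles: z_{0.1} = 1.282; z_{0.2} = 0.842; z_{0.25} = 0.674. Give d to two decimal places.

For a single sample (or paired design) of n = 251: d_min = (z_{α} + z_β)/√n.
z-sum = 1.282 + 0.674 = 1.956.
d_min = 1.956 / √251 = 1.956 / 15.843 = 0.123.

d_min ≈ 0.12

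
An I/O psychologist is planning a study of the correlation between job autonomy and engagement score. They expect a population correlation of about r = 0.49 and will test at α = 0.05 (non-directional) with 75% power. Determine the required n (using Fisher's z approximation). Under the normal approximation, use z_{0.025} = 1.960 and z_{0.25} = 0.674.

n = 28

Fisher's z: C = ½·ln((1+r)/(1−r)) = ½·ln(2.9216) = 0.5361.
n = ((z_{α/2} + z_β)/C)² + 3.
(1.960 + 0.674) / 0.5361 = 2.634 / 0.5361 = 4.913.
n = 4.913² + 3 = 24.14 + 3 = 27.1.
Round up.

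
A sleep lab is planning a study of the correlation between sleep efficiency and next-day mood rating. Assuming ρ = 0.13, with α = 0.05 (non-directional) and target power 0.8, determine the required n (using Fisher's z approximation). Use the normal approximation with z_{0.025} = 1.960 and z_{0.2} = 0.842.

n = 463

Fisher's z: C = ½·ln((1+r)/(1−r)) = ½·ln(1.2989) = 0.1307.
n = ((z_{α/2} + z_β)/C)² + 3.
(1.960 + 0.842) / 0.1307 = 2.802 / 0.1307 = 21.438.
n = 21.438² + 3 = 459.61 + 3 = 462.6.
Round up.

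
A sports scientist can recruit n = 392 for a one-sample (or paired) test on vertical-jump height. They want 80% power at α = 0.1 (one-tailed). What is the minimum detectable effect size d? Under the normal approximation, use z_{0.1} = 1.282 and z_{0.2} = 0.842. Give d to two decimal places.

For a single sample (or paired design) of n = 392: d_min = (z_{α} + z_β)/√n.
z-sum = 1.282 + 0.842 = 2.124.
d_min = 2.124 / √392 = 2.124 / 19.799 = 0.107.

d_min ≈ 0.11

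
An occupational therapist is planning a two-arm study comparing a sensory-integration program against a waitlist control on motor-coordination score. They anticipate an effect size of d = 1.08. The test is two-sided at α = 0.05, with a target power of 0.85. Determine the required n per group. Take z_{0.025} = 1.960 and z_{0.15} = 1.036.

For two independent groups with equal n: n = 2·((z_{α/2} + z_β) / d)².
z_{α/2} + z_β = 1.960 + 1.036 = 2.996.
n = 2 × (2.996 / 1.08)² = 2 × 2.774² = 2 × 7.70 = 15.4.
Round up to the next whole participant.

n = 16 per group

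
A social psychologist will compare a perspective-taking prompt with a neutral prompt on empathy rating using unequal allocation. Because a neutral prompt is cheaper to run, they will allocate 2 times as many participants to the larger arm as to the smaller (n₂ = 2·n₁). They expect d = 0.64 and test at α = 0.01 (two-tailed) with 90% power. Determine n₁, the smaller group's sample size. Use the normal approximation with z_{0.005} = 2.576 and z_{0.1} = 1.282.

n₁ = 55

With allocation ratio k = n₂/n₁ = 2, Var(x̄₁−x̄₂) = σ²(1/n₁ + 1/(k·n₁)) = σ²·(k+1)/(k·n₁).
So n₁ = (1 + 1/k)·((z_{α/2} + z_β)/d)² = 1.500 × (3.858/0.64)².
n₁ = 1.500 × 36.34 = 54.5.
Round up: n₁ = 55, giving n₂ = 2 × 55 = 110.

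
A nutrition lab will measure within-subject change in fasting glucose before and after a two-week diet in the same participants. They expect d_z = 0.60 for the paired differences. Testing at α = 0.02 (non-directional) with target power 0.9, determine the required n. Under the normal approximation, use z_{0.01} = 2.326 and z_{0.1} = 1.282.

n = 37 pairs

For a paired (one-sample on differences) test: n = ((z_{α/2} + z_β) / d)².
z_{α/2} + z_β = 2.326 + 1.282 = 3.608.
n = (3.608 / 0.60)² = 6.013² = 36.16.
Round up.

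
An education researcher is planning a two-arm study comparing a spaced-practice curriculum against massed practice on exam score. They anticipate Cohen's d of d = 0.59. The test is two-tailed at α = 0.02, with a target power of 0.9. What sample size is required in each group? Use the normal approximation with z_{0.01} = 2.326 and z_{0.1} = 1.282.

For two independent groups with equal n: n = 2·((z_{α/2} + z_β) / d)².
z_{α/2} + z_β = 2.326 + 1.282 = 3.608.
n = 2 × (3.608 / 0.59)² = 2 × 6.115² = 2 × 37.40 = 74.8.
Round up to the next whole participant.

n = 75 per group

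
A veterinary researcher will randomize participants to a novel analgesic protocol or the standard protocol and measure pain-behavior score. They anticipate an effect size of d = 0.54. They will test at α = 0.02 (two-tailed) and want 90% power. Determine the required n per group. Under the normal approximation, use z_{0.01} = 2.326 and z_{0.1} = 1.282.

For two independent groups with equal n: n = 2·((z_{α/2} + z_β) / d)².
z_{α/2} + z_β = 2.326 + 1.282 = 3.608.
n = 2 × (3.608 / 0.54)² = 2 × 6.681² = 2 × 44.64 = 89.3.
Round up to the next whole participant.

n = 90 per group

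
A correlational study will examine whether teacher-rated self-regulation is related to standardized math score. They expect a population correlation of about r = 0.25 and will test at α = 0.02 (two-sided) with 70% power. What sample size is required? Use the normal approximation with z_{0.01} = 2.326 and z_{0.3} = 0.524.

Fisher's z: C = ½·ln((1+r)/(1−r)) = ½·ln(1.6667) = 0.2554.
n = ((z_{α/2} + z_β)/C)² + 3.
(2.326 + 0.524) / 0.2554 = 2.850 / 0.2554 = 11.159.
n = 11.159² + 3 = 124.52 + 3 = 127.5.
Round up.

n = 128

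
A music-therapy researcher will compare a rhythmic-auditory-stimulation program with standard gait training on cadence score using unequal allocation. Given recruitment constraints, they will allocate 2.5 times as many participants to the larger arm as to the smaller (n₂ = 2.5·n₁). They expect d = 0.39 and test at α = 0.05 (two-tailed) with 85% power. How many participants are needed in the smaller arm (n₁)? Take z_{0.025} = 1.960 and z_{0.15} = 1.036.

With allocation ratio k = n₂/n₁ = 2.5, Var(x̄₁−x̄₂) = σ²(1/n₁ + 1/(k·n₁)) = σ²·(k+1)/(k·n₁).
So n₁ = (1 + 1/k)·((z_{α/2} + z_β)/d)² = 1.400 × (2.996/0.39)².
n₁ = 1.400 × 59.01 = 82.6.
Round up: n₁ = 83, giving n₂ = ⌈2.5 × 83⌉ = ⌈207.5⌉ = 208.

n₁ = 83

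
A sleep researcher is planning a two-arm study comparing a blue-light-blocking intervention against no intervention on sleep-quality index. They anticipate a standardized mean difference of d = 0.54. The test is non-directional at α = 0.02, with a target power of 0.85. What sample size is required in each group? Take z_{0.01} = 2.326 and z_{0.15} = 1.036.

For two independent groups with equal n: n = 2·((z_{α/2} + z_β) / d)².
z_{α/2} + z_β = 2.326 + 1.036 = 3.362.
n = 2 × (3.362 / 0.54)² = 2 × 6.226² = 2 × 38.76 = 77.5.
Round up to the next whole participant.

n = 78 per group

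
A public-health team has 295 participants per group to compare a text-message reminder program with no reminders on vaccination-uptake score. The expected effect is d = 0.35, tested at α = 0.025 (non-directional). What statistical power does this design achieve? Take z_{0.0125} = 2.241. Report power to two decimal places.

power ≈ 0.98

For two equal groups, power = Φ(d·√(n/2) − z_{α/2}).
d·√(n/2) = 0.35 × √(295/2) = 0.35 × 12.145 = 4.251.
z_β = 4.251 − 2.241 = 2.010.
Power = Φ(2.010) = 0.978.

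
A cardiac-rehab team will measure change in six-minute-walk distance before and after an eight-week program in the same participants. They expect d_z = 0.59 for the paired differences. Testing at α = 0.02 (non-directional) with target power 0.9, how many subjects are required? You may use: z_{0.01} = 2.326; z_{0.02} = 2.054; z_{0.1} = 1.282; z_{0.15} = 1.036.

n = 38 pairs

For a paired (one-sample on differences) test: n = ((z_{α/2} + z_β) / d)².
z_{α/2} + z_β = 2.326 + 1.282 = 3.608.
n = (3.608 / 0.59)² = 6.115² = 37.40.
Round up.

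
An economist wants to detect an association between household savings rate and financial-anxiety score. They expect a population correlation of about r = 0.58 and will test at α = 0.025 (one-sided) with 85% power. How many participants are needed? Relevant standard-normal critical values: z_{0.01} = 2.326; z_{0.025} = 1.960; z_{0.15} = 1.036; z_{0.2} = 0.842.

n = 24

Fisher's z: C = ½·ln((1+r)/(1−r)) = ½·ln(3.7619) = 0.6625.
n = ((z_{α} + z_β)/C)² + 3.
(1.960 + 1.036) / 0.6625 = 2.996 / 0.6625 = 4.522.
n = 4.522² + 3 = 20.45 + 3 = 23.5.
Round up.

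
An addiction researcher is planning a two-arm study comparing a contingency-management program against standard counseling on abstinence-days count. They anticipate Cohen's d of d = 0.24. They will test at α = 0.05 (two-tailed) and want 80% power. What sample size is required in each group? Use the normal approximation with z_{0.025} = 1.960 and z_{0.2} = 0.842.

n = 273 per group

For two independent groups with equal n: n = 2·((z_{α/2} + z_β) / d)².
z_{α/2} + z_β = 1.960 + 0.842 = 2.802.
n = 2 × (2.802 / 0.24)² = 2 × 11.675² = 2 × 136.31 = 272.6.
Round up to the next whole participant.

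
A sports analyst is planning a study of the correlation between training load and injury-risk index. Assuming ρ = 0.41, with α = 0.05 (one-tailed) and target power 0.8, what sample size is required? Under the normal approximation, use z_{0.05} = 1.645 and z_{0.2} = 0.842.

Fisher's z: C = ½·ln((1+r)/(1−r)) = ½·ln(2.3898) = 0.4356.
n = ((z_{α} + z_β)/C)² + 3.
(1.645 + 0.842) / 0.4356 = 2.487 / 0.4356 = 5.709.
n = 5.709² + 3 = 32.60 + 3 = 35.6.
Round up.

n = 36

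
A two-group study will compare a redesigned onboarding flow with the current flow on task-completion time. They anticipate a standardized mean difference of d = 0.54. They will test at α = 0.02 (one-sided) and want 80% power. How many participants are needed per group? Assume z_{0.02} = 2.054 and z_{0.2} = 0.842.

For two independent groups with equal n: n = 2·((z_{α} + z_β) / d)².
z_{α} + z_β = 2.054 + 0.842 = 2.896.
n = 2 × (2.896 / 0.54)² = 2 × 5.363² = 2 × 28.76 = 57.5.
Round up to the next whole participant.

n = 58 per group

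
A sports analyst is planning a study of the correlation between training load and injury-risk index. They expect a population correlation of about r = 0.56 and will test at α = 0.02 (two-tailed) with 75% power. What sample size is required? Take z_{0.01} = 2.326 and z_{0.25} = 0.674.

n = 26

Fisher's z: C = ½·ln((1+r)/(1−r)) = ½·ln(3.5455) = 0.6328.
n = ((z_{α/2} + z_β)/C)² + 3.
(2.326 + 0.674) / 0.6328 = 3.000 / 0.6328 = 4.741.
n = 4.741² + 3 = 22.48 + 3 = 25.5.
Round up.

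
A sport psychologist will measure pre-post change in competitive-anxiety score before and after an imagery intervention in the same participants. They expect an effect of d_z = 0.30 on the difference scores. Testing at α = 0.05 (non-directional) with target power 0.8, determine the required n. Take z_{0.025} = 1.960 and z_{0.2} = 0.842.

n = 88 pairs

For a paired (one-sample on differences) test: n = ((z_{α/2} + z_β) / d)².
z_{α/2} + z_β = 1.960 + 0.842 = 2.802.
n = (2.802 / 0.30)² = 9.340² = 87.24.
Round up.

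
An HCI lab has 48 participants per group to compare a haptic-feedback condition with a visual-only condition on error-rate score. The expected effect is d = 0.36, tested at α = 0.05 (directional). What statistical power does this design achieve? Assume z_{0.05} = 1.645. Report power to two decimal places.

power ≈ 0.55

For two equal groups, power = Φ(d·√(n/2) − z_{α}).
d·√(n/2) = 0.36 × √(48/2) = 0.36 × 4.899 = 1.764.
z_β = 1.764 − 1.645 = 0.119.
Power = Φ(0.119) = 0.547.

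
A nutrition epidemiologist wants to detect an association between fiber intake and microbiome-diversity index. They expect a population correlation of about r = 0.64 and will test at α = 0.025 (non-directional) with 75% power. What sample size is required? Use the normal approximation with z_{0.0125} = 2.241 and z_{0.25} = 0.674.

Fisher's z: C = ½·ln((1+r)/(1−r)) = ½·ln(4.5556) = 0.7582.
n = ((z_{α/2} + z_β)/C)² + 3.
(2.241 + 0.674) / 0.7582 = 2.915 / 0.7582 = 3.845.
n = 3.845² + 3 = 14.78 + 3 = 17.8.
Round up.

n = 18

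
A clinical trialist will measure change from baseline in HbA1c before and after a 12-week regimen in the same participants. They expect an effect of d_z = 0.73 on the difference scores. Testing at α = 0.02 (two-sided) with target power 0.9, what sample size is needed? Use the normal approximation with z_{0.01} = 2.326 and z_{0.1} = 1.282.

For a paired (one-sample on differences) test: n = ((z_{α/2} + z_β) / d)².
z_{α/2} + z_β = 2.326 + 1.282 = 3.608.
n = (3.608 / 0.73)² = 4.942² = 24.43.
Round up.

n = 25 pairs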